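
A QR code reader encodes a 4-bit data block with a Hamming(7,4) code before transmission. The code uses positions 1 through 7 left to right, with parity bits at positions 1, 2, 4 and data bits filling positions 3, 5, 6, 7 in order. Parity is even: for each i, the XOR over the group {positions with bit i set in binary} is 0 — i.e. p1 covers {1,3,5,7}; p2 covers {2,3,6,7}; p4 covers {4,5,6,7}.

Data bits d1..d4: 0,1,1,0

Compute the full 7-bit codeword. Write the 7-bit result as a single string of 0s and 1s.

Place data at non-parity positions: p1 p2 0 p4 1 1 0
p1 (pos 1,3,5,7): XOR of data positions = 0⊕1⊕0 = 1
p2 (pos 2,3,6,7): XOR of data positions = 0⊕1⊕0 = 1
p4 (pos 4,5,6,7): XOR of data positions = 1⊕1⊕0 = 0
Codeword: 1100110

1100110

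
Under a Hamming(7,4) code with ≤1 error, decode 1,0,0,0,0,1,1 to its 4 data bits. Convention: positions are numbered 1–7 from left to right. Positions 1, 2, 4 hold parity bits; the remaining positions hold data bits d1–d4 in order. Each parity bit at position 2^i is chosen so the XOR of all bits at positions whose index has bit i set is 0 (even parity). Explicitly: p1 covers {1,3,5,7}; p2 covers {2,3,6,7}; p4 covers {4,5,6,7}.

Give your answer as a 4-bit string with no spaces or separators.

s1 (pos 1,3,5,7): 1⊕0⊕0⊕1 = 0
s2 (pos 2,3,6,7): 0⊕0⊕1⊕1 = 0
s4 (pos 4,5,6,7): 0⊕0⊕1⊕1 = 0
Syndrome s4…s1 = 000 → no error.
Read data bits from positions 3,5,6,7: 0011

0011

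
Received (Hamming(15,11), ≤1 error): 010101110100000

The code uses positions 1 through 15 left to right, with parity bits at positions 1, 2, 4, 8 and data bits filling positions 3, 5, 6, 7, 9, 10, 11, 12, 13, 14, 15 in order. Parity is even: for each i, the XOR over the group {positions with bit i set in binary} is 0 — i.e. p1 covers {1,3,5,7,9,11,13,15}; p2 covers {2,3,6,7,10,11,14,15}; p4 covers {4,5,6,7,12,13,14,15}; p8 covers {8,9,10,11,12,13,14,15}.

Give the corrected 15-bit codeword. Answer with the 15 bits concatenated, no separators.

010111110100000

s1 (pos 1,3,5,7,9,11,13,15): 0⊕0⊕0⊕1⊕0⊕0⊕0⊕0 = 1
s2 (pos 2,3,6,7,10,11,14,15): 1⊕0⊕1⊕1⊕1⊕0⊕0⊕0 = 0
s4 (pos 4,5,6,7,12,13,14,15): 1⊕0⊕1⊕1⊕0⊕0⊕0⊕0 = 1
s8 (pos 8,9,10,11,12,13,14,15): 1⊕0⊕1⊕0⊕0⊕0⊕0⊕0 = 0
Syndrome s8…s1 = 0101 → error at position 5.
Flip position 5: 010101110100000 → 010111110100000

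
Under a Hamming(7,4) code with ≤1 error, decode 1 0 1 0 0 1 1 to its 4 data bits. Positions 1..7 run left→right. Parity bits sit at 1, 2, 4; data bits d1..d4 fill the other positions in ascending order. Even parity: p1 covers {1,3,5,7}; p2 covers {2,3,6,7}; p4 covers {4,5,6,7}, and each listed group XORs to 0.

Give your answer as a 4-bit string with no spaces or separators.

s1 (pos 1,3,5,7): 1⊕1⊕0⊕1 = 1
s2 (pos 2,3,6,7): 0⊕1⊕1⊕1 = 1
s4 (pos 4,5,6,7): 0⊕0⊕1⊕1 = 0
Syndrome s4…s1 = 011 → error at position 3.
Flip position 3: 1010011 → 1000011
Read data bits from positions 3,5,6,7: 0011

0011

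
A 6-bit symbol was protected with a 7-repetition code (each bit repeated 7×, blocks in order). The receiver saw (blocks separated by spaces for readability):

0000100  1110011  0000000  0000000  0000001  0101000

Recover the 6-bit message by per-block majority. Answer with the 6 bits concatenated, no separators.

Block 1 (0000100): 1 one → 0
Block 2 (1110011): 5 ones → 1
Block 3 (0000000): 0 ones → 0
Block 4 (0000000): 0 ones → 0
Block 5 (0000001): 1 one → 0
Block 6 (0101000): 2 ones → 0

010000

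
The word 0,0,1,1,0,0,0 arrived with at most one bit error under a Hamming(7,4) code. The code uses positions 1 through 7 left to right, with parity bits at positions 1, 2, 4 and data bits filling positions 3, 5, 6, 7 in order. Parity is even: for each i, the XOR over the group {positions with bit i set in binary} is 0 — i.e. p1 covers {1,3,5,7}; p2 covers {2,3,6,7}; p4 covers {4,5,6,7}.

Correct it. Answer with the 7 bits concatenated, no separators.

s1 (pos 1,3,5,7): 0⊕1⊕0⊕0 = 1
s2 (pos 2,3,6,7): 0⊕1⊕0⊕0 = 1
s4 (pos 4,5,6,7): 1⊕0⊕0⊕0 = 1
Syndrome s4…s1 = 111 → error at position 7.
Flip position 7: 0011000 → 0011001

0011001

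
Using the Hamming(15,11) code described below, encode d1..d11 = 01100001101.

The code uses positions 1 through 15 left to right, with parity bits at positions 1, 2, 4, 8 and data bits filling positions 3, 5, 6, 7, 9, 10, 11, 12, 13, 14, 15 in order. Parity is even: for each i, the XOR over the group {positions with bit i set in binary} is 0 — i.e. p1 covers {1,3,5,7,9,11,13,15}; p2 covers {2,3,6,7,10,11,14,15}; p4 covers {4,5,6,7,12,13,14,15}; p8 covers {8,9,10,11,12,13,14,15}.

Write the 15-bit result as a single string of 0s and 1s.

100111010001101

Place data at non-parity positions: p1 p2 0 p4 1 1 0 p8 0 0 0 1 1 0 1
p1 (pos 1,3,5,7,9,11,13,15): XOR of data positions = 0⊕1⊕0⊕0⊕0⊕1⊕1 = 1
p2 (pos 2,3,6,7,10,11,14,15): XOR of data positions = 0⊕1⊕0⊕0⊕0⊕0⊕1 = 0
p4 (pos 4,5,6,7,12,13,14,15): XOR of data positions = 1⊕1⊕0⊕1⊕1⊕0⊕1 = 1
p8 (pos 8,9,10,11,12,13,14,15): XOR of data positions = 0⊕0⊕0⊕1⊕1⊕0⊕1 = 1
Codeword: 100111010001101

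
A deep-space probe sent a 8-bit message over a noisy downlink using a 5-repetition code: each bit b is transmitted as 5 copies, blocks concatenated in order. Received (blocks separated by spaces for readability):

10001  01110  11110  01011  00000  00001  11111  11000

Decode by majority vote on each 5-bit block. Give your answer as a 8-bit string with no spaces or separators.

Block 1 (10001): 2 ones → 0
Block 2 (01110): 3 ones → 1
Block 3 (11110): 4 ones → 1
Block 4 (01011): 3 ones → 1
Block 5 (00000): 0 ones → 0
Block 6 (00001): 1 one → 0
Block 7 (11111): 5 ones → 1
Block 8 (11000): 2 ones → 0

01110010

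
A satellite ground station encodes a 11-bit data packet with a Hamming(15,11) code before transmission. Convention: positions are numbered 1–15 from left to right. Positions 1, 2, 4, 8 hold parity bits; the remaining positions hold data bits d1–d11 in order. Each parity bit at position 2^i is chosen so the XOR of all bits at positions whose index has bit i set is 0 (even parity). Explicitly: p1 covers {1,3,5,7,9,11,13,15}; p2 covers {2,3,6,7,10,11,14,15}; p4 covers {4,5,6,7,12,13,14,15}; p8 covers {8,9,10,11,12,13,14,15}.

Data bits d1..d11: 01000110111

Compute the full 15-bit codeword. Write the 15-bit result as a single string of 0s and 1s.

Place data at non-parity positions: p1 p2 0 p4 1 0 0 p8 0 1 1 0 1 1 1
p1 (pos 1,3,5,7,9,11,13,15): XOR of data positions = 0⊕1⊕0⊕0⊕1⊕1⊕1 = 0
p2 (pos 2,3,6,7,10,11,14,15): XOR of data positions = 0⊕0⊕0⊕1⊕1⊕1⊕1 = 0
p4 (pos 4,5,6,7,12,13,14,15): XOR of data positions = 1⊕0⊕0⊕0⊕1⊕1⊕1 = 0
p8 (pos 8,9,10,11,12,13,14,15): XOR of data positions = 0⊕1⊕1⊕0⊕1⊕1⊕1 = 1
Codeword: 000010010110111

000010010110111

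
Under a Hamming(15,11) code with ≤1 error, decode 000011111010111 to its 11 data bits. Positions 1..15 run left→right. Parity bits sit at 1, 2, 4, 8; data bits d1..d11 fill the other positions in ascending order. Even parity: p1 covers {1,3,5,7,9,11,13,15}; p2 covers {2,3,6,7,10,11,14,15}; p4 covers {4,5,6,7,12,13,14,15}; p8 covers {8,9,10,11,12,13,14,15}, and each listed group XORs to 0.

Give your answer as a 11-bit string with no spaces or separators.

s1 (pos 1,3,5,7,9,11,13,15): 0⊕0⊕1⊕1⊕1⊕1⊕1⊕1 = 0
s2 (pos 2,3,6,7,10,11,14,15): 0⊕0⊕1⊕1⊕0⊕1⊕1⊕1 = 1
s4 (pos 4,5,6,7,12,13,14,15): 0⊕1⊕1⊕1⊕0⊕1⊕1⊕1 = 0
s8 (pos 8,9,10,11,12,13,14,15): 1⊕1⊕0⊕1⊕0⊕1⊕1⊕1 = 0
Syndrome s8…s1 = 0010 → error at position 2.
Flip position 2: 000011111010111 → 010011111010111
Read data bits from positions 3,5,6,7,9,10,11,12,13,14,15: 01111010111

01111010111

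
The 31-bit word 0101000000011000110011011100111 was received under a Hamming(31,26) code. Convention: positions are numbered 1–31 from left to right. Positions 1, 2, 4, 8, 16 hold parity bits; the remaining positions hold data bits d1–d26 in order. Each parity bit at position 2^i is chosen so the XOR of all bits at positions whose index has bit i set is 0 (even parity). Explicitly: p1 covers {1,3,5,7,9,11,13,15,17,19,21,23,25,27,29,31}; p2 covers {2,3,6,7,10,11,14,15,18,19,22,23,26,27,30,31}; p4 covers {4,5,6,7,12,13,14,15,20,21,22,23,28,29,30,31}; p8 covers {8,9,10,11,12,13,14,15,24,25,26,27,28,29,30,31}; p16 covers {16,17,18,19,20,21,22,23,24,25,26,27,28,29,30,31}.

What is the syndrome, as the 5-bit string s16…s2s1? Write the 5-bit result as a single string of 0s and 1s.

s1 (pos 1,3,5,7,9,11,13,15,17,19,21,23,25,27,29,31): 0⊕0⊕0⊕0⊕0⊕0⊕1⊕0⊕1⊕0⊕1⊕0⊕1⊕0⊕1⊕1 = 0
s2 (pos 2,3,6,7,10,11,14,15,18,19,22,23,26,27,30,31): 1⊕0⊕0⊕0⊕0⊕0⊕0⊕0⊕1⊕0⊕1⊕0⊕1⊕0⊕1⊕1 = 0
s4 (pos 4,5,6,7,12,13,14,15,20,21,22,23,28,29,30,31): 1⊕0⊕0⊕0⊕1⊕1⊕0⊕0⊕0⊕1⊕1⊕0⊕0⊕1⊕1⊕1 = 0
s8 (pos 8,9,10,11,12,13,14,15,24,25,26,27,28,29,30,31): 0⊕0⊕0⊕0⊕1⊕1⊕0⊕0⊕1⊕1⊕1⊕0⊕0⊕1⊕1⊕1 = 0
s16 (pos 16,17,18,19,20,21,22,23,24,25,26,27,28,29,30,31): 0⊕1⊕1⊕0⊕0⊕1⊕1⊕0⊕1⊕1⊕1⊕0⊕0⊕1⊕1⊕1 = 0
Syndrome s16…s1 = 00000 → no error.

00000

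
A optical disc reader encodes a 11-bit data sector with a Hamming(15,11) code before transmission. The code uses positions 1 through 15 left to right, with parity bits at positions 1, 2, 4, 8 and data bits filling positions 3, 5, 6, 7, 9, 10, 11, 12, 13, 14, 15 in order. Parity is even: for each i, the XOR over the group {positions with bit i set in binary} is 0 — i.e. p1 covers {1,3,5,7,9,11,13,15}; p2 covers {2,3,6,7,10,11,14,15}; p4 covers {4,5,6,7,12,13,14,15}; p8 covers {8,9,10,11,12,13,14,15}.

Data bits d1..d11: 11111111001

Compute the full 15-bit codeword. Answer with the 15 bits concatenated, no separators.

Place data at non-parity positions: p1 p2 1 p4 1 1 1 p8 1 1 1 1 0 0 1
p1 (pos 1,3,5,7,9,11,13,15): XOR of data positions = 1⊕1⊕1⊕1⊕1⊕0⊕1 = 0
p2 (pos 2,3,6,7,10,11,14,15): XOR of data positions = 1⊕1⊕1⊕1⊕1⊕0⊕1 = 0
p4 (pos 4,5,6,7,12,13,14,15): XOR of data positions = 1⊕1⊕1⊕1⊕0⊕0⊕1 = 1
p8 (pos 8,9,10,11,12,13,14,15): XOR of data positions = 1⊕1⊕1⊕1⊕0⊕0⊕1 = 1
Codeword: 001111111111001

001111111111001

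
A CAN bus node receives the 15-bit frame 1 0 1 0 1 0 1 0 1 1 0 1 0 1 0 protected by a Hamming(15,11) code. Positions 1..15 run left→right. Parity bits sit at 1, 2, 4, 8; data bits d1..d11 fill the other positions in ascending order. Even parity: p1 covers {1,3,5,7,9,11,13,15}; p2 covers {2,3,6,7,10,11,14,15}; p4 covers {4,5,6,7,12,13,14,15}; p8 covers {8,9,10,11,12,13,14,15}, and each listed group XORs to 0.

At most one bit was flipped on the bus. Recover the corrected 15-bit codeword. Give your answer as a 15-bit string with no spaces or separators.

s1 (pos 1,3,5,7,9,11,13,15): 1⊕1⊕1⊕1⊕1⊕0⊕0⊕0 = 1
s2 (pos 2,3,6,7,10,11,14,15): 0⊕1⊕0⊕1⊕1⊕0⊕1⊕0 = 0
s4 (pos 4,5,6,7,12,13,14,15): 0⊕1⊕0⊕1⊕1⊕0⊕1⊕0 = 0
s8 (pos 8,9,10,11,12,13,14,15): 0⊕1⊕1⊕0⊕1⊕0⊕1⊕0 = 0
Syndrome s8…s1 = 0001 → error at position 1.
Flip position 1: 101010101101010 → 001010101101010

001010101101010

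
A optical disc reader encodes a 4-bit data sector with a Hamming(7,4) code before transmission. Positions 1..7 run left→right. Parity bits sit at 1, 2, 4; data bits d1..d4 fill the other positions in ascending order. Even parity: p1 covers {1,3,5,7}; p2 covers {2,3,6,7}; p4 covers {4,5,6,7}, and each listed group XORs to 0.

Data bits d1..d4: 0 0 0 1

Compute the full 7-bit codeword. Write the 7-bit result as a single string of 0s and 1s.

1101001

Place data at non-parity positions: p1 p2 0 p4 0 0 1
p1 (pos 1,3,5,7): XOR of data positions = 0⊕0⊕1 = 1
p2 (pos 2,3,6,7): XOR of data positions = 0⊕0⊕1 = 1
p4 (pos 4,5,6,7): XOR of data positions = 0⊕0⊕1 = 1
Codeword: 1101001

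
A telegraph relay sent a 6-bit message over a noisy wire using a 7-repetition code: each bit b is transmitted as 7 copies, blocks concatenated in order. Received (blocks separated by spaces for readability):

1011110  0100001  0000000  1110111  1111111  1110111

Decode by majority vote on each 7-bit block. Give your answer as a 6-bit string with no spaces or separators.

Block 1 (1011110): 5 ones → 1
Block 2 (0100001): 2 ones → 0
Block 3 (0000000): 0 ones → 0
Block 4 (1110111): 6 ones → 1
Block 5 (1111111): 7 ones → 1
Block 6 (1110111): 6 ones → 1

100111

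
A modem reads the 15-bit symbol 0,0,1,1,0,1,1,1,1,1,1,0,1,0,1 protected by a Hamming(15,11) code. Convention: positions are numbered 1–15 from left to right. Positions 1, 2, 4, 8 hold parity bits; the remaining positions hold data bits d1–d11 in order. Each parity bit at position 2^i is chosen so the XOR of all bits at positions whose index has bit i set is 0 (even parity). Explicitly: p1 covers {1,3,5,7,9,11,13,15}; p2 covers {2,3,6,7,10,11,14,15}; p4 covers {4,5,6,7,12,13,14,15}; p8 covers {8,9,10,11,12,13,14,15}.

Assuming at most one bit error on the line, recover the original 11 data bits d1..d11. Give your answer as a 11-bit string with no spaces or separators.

s1 (pos 1,3,5,7,9,11,13,15): 0⊕1⊕0⊕1⊕1⊕1⊕1⊕1 = 0
s2 (pos 2,3,6,7,10,11,14,15): 0⊕1⊕1⊕1⊕1⊕1⊕0⊕1 = 0
s4 (pos 4,5,6,7,12,13,14,15): 1⊕0⊕1⊕1⊕0⊕1⊕0⊕1 = 1
s8 (pos 8,9,10,11,12,13,14,15): 1⊕1⊕1⊕1⊕0⊕1⊕0⊕1 = 0
Syndrome s8…s1 = 0100 → error at position 4.
Flip position 4: 001101111110101 → 001001111110101
Read data bits from positions 3,5,6,7,9,10,11,12,13,14,15: 10111110101

10111110101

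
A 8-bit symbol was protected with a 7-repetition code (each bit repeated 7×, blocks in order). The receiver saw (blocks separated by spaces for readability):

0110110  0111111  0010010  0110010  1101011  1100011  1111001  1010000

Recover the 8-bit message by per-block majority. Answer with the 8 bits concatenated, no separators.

Block 1 (0110110): 4 ones → 1
Block 2 (0111111): 6 ones → 1
Block 3 (0010010): 2 ones → 0
Block 4 (0110010): 3 ones → 0
Block 5 (1101011): 5 ones → 1
Block 6 (1100011): 4 ones → 1
Block 7 (1111001): 5 ones → 1
Block 8 (1010000): 2 ones → 0

11001110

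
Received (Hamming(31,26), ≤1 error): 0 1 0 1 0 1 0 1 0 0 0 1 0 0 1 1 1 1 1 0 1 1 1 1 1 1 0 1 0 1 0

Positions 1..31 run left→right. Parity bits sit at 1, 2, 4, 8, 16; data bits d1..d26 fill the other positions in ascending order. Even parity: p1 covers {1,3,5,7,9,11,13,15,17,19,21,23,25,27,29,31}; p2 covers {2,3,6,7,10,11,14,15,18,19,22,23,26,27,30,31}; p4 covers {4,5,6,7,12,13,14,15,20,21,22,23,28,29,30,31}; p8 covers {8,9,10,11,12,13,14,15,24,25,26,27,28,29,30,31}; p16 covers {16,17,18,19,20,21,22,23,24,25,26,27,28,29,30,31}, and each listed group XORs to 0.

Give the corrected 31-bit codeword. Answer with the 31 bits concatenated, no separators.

0101000100010011111011111101010

s1 (pos 1,3,5,7,9,11,13,15,17,19,21,23,25,27,29,31): 0⊕0⊕0⊕0⊕0⊕0⊕0⊕1⊕1⊕1⊕1⊕1⊕1⊕0⊕0⊕0 = 0
s2 (pos 2,3,6,7,10,11,14,15,18,19,22,23,26,27,30,31): 1⊕0⊕1⊕0⊕0⊕0⊕0⊕1⊕1⊕1⊕1⊕1⊕1⊕0⊕1⊕0 = 1
s4 (pos 4,5,6,7,12,13,14,15,20,21,22,23,28,29,30,31): 1⊕0⊕1⊕0⊕1⊕0⊕0⊕1⊕0⊕1⊕1⊕1⊕1⊕0⊕1⊕0 = 1
s8 (pos 8,9,10,11,12,13,14,15,24,25,26,27,28,29,30,31): 1⊕0⊕0⊕0⊕1⊕0⊕0⊕1⊕1⊕1⊕1⊕0⊕1⊕0⊕1⊕0 = 0
s16 (pos 16,17,18,19,20,21,22,23,24,25,26,27,28,29,30,31): 1⊕1⊕1⊕1⊕0⊕1⊕1⊕1⊕1⊕1⊕1⊕0⊕1⊕0⊕1⊕0 = 0
Syndrome s16…s1 = 00110 → error at position 6.
Flip position 6: 0101010100010011111011111101010 → 0101000100010011111011111101010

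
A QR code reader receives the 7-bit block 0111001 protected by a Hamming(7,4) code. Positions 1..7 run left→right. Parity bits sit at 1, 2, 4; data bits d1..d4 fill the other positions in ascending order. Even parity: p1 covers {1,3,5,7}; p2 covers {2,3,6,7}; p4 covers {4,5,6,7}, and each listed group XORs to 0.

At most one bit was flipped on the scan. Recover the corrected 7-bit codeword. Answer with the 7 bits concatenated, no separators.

0011001

s1 (pos 1,3,5,7): 0⊕1⊕0⊕1 = 0
s2 (pos 2,3,6,7): 1⊕1⊕0⊕1 = 1
s4 (pos 4,5,6,7): 1⊕0⊕0⊕1 = 0
Syndrome s4…s1 = 010 → error at position 2.
Flip position 2: 0111001 → 0011001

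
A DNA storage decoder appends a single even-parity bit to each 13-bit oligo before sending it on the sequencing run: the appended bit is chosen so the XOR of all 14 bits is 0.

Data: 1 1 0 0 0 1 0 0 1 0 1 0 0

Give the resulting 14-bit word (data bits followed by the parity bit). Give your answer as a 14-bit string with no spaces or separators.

11000100101001

XOR of the 13 data bits: 1⊕1⊕0⊕0⊕0⊕1⊕0⊕0⊕1⊕0⊕1⊕0⊕0 = 1
Parity bit = 1 (so all 14 bits XOR to 0).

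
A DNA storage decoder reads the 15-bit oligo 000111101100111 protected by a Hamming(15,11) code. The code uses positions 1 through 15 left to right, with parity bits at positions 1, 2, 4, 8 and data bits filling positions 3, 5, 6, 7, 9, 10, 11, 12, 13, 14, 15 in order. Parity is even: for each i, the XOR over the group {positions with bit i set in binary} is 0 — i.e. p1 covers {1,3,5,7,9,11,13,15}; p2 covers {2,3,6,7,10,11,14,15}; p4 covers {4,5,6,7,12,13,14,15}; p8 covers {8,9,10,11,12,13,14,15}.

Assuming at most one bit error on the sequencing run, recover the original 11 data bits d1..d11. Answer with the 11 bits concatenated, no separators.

01111100110

s1 (pos 1,3,5,7,9,11,13,15): 0⊕0⊕1⊕1⊕1⊕0⊕1⊕1 = 1
s2 (pos 2,3,6,7,10,11,14,15): 0⊕0⊕1⊕1⊕1⊕0⊕1⊕1 = 1
s4 (pos 4,5,6,7,12,13,14,15): 1⊕1⊕1⊕1⊕0⊕1⊕1⊕1 = 1
s8 (pos 8,9,10,11,12,13,14,15): 0⊕1⊕1⊕0⊕0⊕1⊕1⊕1 = 1
Syndrome s8…s1 = 1111 → error at position 15.
Flip position 15: 000111101100111 → 000111101100110
Read data bits from positions 3,5,6,7,9,10,11,12,13,14,15: 01111100110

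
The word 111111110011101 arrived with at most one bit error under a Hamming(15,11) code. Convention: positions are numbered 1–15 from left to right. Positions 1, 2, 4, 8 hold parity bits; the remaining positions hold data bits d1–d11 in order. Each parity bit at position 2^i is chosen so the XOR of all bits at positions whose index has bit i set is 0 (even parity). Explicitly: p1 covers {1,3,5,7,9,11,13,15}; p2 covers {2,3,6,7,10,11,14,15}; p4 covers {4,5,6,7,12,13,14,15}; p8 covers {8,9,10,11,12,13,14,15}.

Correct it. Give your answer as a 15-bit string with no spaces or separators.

s1 (pos 1,3,5,7,9,11,13,15): 1⊕1⊕1⊕1⊕0⊕1⊕1⊕1 = 1
s2 (pos 2,3,6,7,10,11,14,15): 1⊕1⊕1⊕1⊕0⊕1⊕0⊕1 = 0
s4 (pos 4,5,6,7,12,13,14,15): 1⊕1⊕1⊕1⊕1⊕1⊕0⊕1 = 1
s8 (pos 8,9,10,11,12,13,14,15): 1⊕0⊕0⊕1⊕1⊕1⊕0⊕1 = 1
Syndrome s8…s1 = 1101 → error at position 13.
Flip position 13: 111111110011101 → 111111110011001

111111110011001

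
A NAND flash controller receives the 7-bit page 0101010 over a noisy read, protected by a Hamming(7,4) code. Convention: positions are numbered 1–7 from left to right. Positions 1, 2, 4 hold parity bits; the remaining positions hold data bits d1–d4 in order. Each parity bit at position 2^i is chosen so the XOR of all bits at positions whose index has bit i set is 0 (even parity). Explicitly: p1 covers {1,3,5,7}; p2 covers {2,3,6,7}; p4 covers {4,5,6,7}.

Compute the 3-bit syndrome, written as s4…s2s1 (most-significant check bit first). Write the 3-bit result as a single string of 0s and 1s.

000

s1 (pos 1,3,5,7): 0⊕0⊕0⊕0 = 0
s2 (pos 2,3,6,7): 1⊕0⊕1⊕0 = 0
s4 (pos 4,5,6,7): 1⊕0⊕1⊕0 = 0
Syndrome s4…s1 = 000 → no error.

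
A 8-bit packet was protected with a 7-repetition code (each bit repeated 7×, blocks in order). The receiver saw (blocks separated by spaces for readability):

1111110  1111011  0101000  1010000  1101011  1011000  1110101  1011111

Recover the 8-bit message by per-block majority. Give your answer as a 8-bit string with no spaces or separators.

11001011

Block 1 (1111110): 6 ones → 1
Block 2 (1111011): 6 ones → 1
Block 3 (0101000): 2 ones → 0
Block 4 (1010000): 2 ones → 0
Block 5 (1101011): 5 ones → 1
Block 6 (1011000): 3 ones → 0
Block 7 (1110101): 5 ones → 1
Block 8 (1011111): 6 ones → 1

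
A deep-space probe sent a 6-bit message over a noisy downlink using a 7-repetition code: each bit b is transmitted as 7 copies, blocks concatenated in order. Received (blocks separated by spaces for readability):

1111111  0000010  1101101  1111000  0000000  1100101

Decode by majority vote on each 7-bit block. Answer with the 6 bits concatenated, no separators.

Block 1 (1111111): 7 ones → 1
Block 2 (0000010): 1 one → 0
Block 3 (1101101): 5 ones → 1
Block 4 (1111000): 4 ones → 1
Block 5 (0000000): 0 ones → 0
Block 6 (1100101): 4 ones → 1

101101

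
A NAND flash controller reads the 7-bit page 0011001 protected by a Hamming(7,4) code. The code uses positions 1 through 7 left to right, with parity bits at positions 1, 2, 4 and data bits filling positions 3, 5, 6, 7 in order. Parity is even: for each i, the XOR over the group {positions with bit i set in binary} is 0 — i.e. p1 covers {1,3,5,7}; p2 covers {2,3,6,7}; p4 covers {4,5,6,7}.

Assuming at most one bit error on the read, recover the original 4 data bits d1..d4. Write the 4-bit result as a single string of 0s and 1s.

s1 (pos 1,3,5,7): 0⊕1⊕0⊕1 = 0
s2 (pos 2,3,6,7): 0⊕1⊕0⊕1 = 0
s4 (pos 4,5,6,7): 1⊕0⊕0⊕1 = 0
Syndrome s4…s1 = 000 → no error.
Read data bits from positions 3,5,6,7: 1001

1001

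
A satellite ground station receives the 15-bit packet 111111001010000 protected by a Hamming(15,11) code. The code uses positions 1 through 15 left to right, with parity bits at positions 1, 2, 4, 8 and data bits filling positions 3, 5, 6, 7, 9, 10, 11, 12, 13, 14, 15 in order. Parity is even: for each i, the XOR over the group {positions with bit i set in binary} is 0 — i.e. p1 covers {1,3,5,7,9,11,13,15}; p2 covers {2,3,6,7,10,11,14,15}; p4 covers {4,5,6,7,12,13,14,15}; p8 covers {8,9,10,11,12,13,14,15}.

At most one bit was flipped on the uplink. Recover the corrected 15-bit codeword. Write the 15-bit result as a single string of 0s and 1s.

111101001010000

s1 (pos 1,3,5,7,9,11,13,15): 1⊕1⊕1⊕0⊕1⊕1⊕0⊕0 = 1
s2 (pos 2,3,6,7,10,11,14,15): 1⊕1⊕1⊕0⊕0⊕1⊕0⊕0 = 0
s4 (pos 4,5,6,7,12,13,14,15): 1⊕1⊕1⊕0⊕0⊕0⊕0⊕0 = 1
s8 (pos 8,9,10,11,12,13,14,15): 0⊕1⊕0⊕1⊕0⊕0⊕0⊕0 = 0
Syndrome s8…s1 = 0101 → error at position 5.
Flip position 5: 111111001010000 → 111101001010000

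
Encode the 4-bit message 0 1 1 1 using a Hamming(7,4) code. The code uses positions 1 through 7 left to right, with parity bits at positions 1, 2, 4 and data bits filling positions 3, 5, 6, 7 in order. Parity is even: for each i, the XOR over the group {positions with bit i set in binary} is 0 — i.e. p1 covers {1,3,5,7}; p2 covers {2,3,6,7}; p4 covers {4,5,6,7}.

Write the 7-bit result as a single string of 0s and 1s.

Place data at non-parity positions: p1 p2 0 p4 1 1 1
p1 (pos 1,3,5,7): XOR of data positions = 0⊕1⊕1 = 0
p2 (pos 2,3,6,7): XOR of data positions = 0⊕1⊕1 = 0
p4 (pos 4,5,6,7): XOR of data positions = 1⊕1⊕1 = 1
Codeword: 0001111

0001111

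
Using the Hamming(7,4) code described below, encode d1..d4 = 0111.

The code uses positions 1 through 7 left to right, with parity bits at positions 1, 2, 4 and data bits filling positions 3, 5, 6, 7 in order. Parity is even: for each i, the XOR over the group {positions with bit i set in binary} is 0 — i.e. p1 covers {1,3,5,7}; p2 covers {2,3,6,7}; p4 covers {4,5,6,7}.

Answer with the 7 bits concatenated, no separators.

0001111

Place data at non-parity positions: p1 p2 0 p4 1 1 1
p1 (pos 1,3,5,7): XOR of data positions = 0⊕1⊕1 = 0
p2 (pos 2,3,6,7): XOR of data positions = 0⊕1⊕1 = 0
p4 (pos 4,5,6,7): XOR of data positions = 1⊕1⊕1 = 1
Codeword: 0001111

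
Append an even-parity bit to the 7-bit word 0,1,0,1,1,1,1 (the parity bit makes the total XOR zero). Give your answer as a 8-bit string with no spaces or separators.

01011111

XOR of the 7 data bits: 0⊕1⊕0⊕1⊕1⊕1⊕1 = 1
Parity bit = 1 (so all 8 bits XOR to 0).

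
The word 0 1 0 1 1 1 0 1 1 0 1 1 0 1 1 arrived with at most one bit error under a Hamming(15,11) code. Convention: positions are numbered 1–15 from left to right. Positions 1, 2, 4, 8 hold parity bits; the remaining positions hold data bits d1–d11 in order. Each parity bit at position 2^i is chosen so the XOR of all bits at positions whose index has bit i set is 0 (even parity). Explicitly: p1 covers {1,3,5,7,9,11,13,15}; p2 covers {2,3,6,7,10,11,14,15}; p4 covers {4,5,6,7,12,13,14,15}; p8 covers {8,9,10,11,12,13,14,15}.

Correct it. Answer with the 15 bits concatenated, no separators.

s1 (pos 1,3,5,7,9,11,13,15): 0⊕0⊕1⊕0⊕1⊕1⊕0⊕1 = 0
s2 (pos 2,3,6,7,10,11,14,15): 1⊕0⊕1⊕0⊕0⊕1⊕1⊕1 = 1
s4 (pos 4,5,6,7,12,13,14,15): 1⊕1⊕1⊕0⊕1⊕0⊕1⊕1 = 0
s8 (pos 8,9,10,11,12,13,14,15): 1⊕1⊕0⊕1⊕1⊕0⊕1⊕1 = 0
Syndrome s8…s1 = 0010 → error at position 2.
Flip position 2: 010111011011011 → 000111011011011

000111011011011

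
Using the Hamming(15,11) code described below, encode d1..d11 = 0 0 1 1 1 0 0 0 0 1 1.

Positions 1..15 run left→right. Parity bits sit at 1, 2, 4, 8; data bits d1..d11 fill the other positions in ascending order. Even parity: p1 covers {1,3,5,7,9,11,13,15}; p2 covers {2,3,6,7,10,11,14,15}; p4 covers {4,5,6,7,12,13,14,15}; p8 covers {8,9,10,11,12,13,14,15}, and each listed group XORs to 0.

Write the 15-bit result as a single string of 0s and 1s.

100001111000011

Place data at non-parity positions: p1 p2 0 p4 0 1 1 p8 1 0 0 0 0 1 1
p1 (pos 1,3,5,7,9,11,13,15): XOR of data positions = 0⊕0⊕1⊕1⊕0⊕0⊕1 = 1
p2 (pos 2,3,6,7,10,11,14,15): XOR of data positions = 0⊕1⊕1⊕0⊕0⊕1⊕1 = 0
p4 (pos 4,5,6,7,12,13,14,15): XOR of data positions = 0⊕1⊕1⊕0⊕0⊕1⊕1 = 0
p8 (pos 8,9,10,11,12,13,14,15): XOR of data positions = 1⊕0⊕0⊕0⊕0⊕1⊕1 = 1
Codeword: 100001111000011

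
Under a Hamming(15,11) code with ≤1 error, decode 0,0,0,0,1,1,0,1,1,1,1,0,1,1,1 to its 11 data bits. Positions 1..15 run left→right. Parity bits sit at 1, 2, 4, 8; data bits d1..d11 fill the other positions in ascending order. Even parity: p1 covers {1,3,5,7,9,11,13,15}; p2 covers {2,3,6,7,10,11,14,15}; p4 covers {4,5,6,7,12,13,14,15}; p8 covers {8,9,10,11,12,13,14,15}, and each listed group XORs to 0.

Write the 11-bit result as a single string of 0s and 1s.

s1 (pos 1,3,5,7,9,11,13,15): 0⊕0⊕1⊕0⊕1⊕1⊕1⊕1 = 1
s2 (pos 2,3,6,7,10,11,14,15): 0⊕0⊕1⊕0⊕1⊕1⊕1⊕1 = 1
s4 (pos 4,5,6,7,12,13,14,15): 0⊕1⊕1⊕0⊕0⊕1⊕1⊕1 = 1
s8 (pos 8,9,10,11,12,13,14,15): 1⊕1⊕1⊕1⊕0⊕1⊕1⊕1 = 1
Syndrome s8…s1 = 1111 → error at position 15.
Flip position 15: 000011011110111 → 000011011110110
Read data bits from positions 3,5,6,7,9,10,11,12,13,14,15: 01101110110

01101110110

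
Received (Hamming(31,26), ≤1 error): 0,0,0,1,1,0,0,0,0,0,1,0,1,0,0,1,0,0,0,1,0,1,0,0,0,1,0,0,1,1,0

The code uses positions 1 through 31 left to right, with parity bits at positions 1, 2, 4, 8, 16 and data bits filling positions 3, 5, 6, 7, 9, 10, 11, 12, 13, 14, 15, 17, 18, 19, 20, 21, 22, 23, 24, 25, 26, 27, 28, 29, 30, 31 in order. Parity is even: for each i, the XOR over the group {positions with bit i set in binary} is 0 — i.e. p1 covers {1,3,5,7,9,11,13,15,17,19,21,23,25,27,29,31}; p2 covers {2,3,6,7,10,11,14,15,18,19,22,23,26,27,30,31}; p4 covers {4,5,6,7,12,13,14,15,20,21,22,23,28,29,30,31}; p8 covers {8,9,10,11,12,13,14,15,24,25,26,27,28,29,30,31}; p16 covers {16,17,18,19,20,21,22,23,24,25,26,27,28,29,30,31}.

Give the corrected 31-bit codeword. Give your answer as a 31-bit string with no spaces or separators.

0001100000111001000101000100110

s1 (pos 1,3,5,7,9,11,13,15,17,19,21,23,25,27,29,31): 0⊕0⊕1⊕0⊕0⊕1⊕1⊕0⊕0⊕0⊕0⊕0⊕0⊕0⊕1⊕0 = 0
s2 (pos 2,3,6,7,10,11,14,15,18,19,22,23,26,27,30,31): 0⊕0⊕0⊕0⊕0⊕1⊕0⊕0⊕0⊕0⊕1⊕0⊕1⊕0⊕1⊕0 = 0
s4 (pos 4,5,6,7,12,13,14,15,20,21,22,23,28,29,30,31): 1⊕1⊕0⊕0⊕0⊕1⊕0⊕0⊕1⊕0⊕1⊕0⊕0⊕1⊕1⊕0 = 1
s8 (pos 8,9,10,11,12,13,14,15,24,25,26,27,28,29,30,31): 0⊕0⊕0⊕1⊕0⊕1⊕0⊕0⊕0⊕0⊕1⊕0⊕0⊕1⊕1⊕0 = 1
s16 (pos 16,17,18,19,20,21,22,23,24,25,26,27,28,29,30,31): 1⊕0⊕0⊕0⊕1⊕0⊕1⊕0⊕0⊕0⊕1⊕0⊕0⊕1⊕1⊕0 = 0
Syndrome s16…s1 = 01100 → error at position 12.
Flip position 12: 0001100000101001000101000100110 → 0001100000111001000101000100110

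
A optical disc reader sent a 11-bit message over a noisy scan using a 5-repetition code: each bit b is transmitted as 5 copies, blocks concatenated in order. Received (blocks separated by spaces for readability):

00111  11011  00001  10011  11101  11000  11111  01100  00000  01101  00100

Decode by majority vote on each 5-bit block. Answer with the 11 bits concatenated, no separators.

Block 1 (00111): 3 ones → 1
Block 2 (11011): 4 ones → 1
Block 3 (00001): 1 one → 0
Block 4 (10011): 3 ones → 1
Block 5 (11101): 4 ones → 1
Block 6 (11000): 2 ones → 0
Block 7 (11111): 5 ones → 1
Block 8 (01100): 2 ones → 0
Block 9 (00000): 0 ones → 0
Block 10 (01101): 3 ones → 1
Block 11 (00100): 1 one → 0

11011010010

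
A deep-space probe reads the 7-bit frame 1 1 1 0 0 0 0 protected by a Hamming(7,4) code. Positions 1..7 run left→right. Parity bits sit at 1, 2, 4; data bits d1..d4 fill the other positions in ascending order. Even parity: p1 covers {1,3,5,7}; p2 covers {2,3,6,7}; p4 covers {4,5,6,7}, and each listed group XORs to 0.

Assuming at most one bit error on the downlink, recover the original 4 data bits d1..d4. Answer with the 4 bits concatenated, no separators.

s1 (pos 1,3,5,7): 1⊕1⊕0⊕0 = 0
s2 (pos 2,3,6,7): 1⊕1⊕0⊕0 = 0
s4 (pos 4,5,6,7): 0⊕0⊕0⊕0 = 0
Syndrome s4…s1 = 000 → no error.
Read data bits from positions 3,5,6,7: 1000

1000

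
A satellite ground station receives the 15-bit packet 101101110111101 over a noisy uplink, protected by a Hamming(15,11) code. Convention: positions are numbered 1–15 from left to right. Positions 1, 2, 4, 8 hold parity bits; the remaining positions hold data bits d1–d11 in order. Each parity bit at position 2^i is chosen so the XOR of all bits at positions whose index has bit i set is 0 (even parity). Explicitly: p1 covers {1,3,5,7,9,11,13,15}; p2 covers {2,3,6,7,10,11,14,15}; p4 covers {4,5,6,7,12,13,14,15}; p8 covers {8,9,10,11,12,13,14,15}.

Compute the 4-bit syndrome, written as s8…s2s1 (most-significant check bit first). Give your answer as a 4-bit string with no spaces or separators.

s1 (pos 1,3,5,7,9,11,13,15): 1⊕1⊕0⊕1⊕0⊕1⊕1⊕1 = 0
s2 (pos 2,3,6,7,10,11,14,15): 0⊕1⊕1⊕1⊕1⊕1⊕0⊕1 = 0
s4 (pos 4,5,6,7,12,13,14,15): 1⊕0⊕1⊕1⊕1⊕1⊕0⊕1 = 0
s8 (pos 8,9,10,11,12,13,14,15): 1⊕0⊕1⊕1⊕1⊕1⊕0⊕1 = 0
Syndrome s8…s1 = 0000 → no error.

0000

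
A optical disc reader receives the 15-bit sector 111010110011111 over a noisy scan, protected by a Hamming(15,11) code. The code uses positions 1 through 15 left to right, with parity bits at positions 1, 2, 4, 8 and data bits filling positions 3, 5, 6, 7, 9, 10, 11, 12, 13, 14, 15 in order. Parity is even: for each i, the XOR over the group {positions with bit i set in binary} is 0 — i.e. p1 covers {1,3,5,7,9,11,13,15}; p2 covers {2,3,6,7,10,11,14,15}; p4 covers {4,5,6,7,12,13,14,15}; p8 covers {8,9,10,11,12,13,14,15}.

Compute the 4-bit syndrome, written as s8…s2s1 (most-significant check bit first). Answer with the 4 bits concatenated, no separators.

s1 (pos 1,3,5,7,9,11,13,15): 1⊕1⊕1⊕1⊕0⊕1⊕1⊕1 = 1
s2 (pos 2,3,6,7,10,11,14,15): 1⊕1⊕0⊕1⊕0⊕1⊕1⊕1 = 0
s4 (pos 4,5,6,7,12,13,14,15): 0⊕1⊕0⊕1⊕1⊕1⊕1⊕1 = 0
s8 (pos 8,9,10,11,12,13,14,15): 1⊕0⊕0⊕1⊕1⊕1⊕1⊕1 = 0
Syndrome s8…s1 = 0001 → error at position 1.

0001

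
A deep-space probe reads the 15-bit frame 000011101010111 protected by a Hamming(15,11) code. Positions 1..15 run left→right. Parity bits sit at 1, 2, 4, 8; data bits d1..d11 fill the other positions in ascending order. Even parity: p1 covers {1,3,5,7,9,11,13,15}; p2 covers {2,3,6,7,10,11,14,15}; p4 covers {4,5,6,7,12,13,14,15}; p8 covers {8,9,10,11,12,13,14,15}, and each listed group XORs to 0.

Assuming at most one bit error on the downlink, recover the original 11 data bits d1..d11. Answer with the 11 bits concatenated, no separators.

s1 (pos 1,3,5,7,9,11,13,15): 0⊕0⊕1⊕1⊕1⊕1⊕1⊕1 = 0
s2 (pos 2,3,6,7,10,11,14,15): 0⊕0⊕1⊕1⊕0⊕1⊕1⊕1 = 1
s4 (pos 4,5,6,7,12,13,14,15): 0⊕1⊕1⊕1⊕0⊕1⊕1⊕1 = 0
s8 (pos 8,9,10,11,12,13,14,15): 0⊕1⊕0⊕1⊕0⊕1⊕1⊕1 = 1
Syndrome s8…s1 = 1010 → error at position 10.
Flip position 10: 000011101010111 → 000011101110111
Read data bits from positions 3,5,6,7,9,10,11,12,13,14,15: 01111110111

01111110111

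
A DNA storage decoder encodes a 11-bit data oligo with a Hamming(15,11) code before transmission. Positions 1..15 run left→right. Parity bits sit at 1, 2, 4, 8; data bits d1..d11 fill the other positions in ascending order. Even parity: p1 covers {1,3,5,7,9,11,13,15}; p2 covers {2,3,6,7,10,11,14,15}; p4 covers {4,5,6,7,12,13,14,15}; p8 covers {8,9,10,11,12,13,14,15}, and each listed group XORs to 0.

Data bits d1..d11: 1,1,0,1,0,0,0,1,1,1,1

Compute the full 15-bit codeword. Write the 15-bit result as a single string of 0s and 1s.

101010100001111

Place data at non-parity positions: p1 p2 1 p4 1 0 1 p8 0 0 0 1 1 1 1
p1 (pos 1,3,5,7,9,11,13,15): XOR of data positions = 1⊕1⊕1⊕0⊕0⊕1⊕1 = 1
p2 (pos 2,3,6,7,10,11,14,15): XOR of data positions = 1⊕0⊕1⊕0⊕0⊕1⊕1 = 0
p4 (pos 4,5,6,7,12,13,14,15): XOR of data positions = 1⊕0⊕1⊕1⊕1⊕1⊕1 = 0
p8 (pos 8,9,10,11,12,13,14,15): XOR of data positions = 0⊕0⊕0⊕1⊕1⊕1⊕1 = 0
Codeword: 101010100001111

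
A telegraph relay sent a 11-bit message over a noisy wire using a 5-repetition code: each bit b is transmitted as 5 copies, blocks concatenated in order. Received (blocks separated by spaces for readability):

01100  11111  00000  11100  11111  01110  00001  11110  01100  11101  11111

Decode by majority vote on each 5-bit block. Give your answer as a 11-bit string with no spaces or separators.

01011101011

Block 1 (01100): 2 ones → 0
Block 2 (11111): 5 ones → 1
Block 3 (00000): 0 ones → 0
Block 4 (11100): 3 ones → 1
Block 5 (11111): 5 ones → 1
Block 6 (01110): 3 ones → 1
Block 7 (00001): 1 one → 0
Block 8 (11110): 4 ones → 1
Block 9 (01100): 2 ones → 0
Block 10 (11101): 4 ones → 1
Block 11 (11111): 5 ones → 1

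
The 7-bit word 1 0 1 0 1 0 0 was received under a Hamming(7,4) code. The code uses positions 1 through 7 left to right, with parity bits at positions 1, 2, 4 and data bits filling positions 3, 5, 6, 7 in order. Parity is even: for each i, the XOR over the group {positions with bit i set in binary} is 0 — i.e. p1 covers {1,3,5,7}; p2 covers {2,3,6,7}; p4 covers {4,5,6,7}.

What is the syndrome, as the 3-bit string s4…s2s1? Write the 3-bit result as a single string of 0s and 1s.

s1 (pos 1,3,5,7): 1⊕1⊕1⊕0 = 1
s2 (pos 2,3,6,7): 0⊕1⊕0⊕0 = 1
s4 (pos 4,5,6,7): 0⊕1⊕0⊕0 = 1
Syndrome s4…s1 = 111 → error at position 7.

111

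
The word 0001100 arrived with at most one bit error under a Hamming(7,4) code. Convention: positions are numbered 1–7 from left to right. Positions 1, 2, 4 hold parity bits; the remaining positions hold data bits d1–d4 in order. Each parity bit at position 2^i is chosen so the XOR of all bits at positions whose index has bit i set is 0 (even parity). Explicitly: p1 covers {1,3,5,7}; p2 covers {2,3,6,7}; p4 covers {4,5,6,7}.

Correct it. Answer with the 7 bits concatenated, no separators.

1001100

s1 (pos 1,3,5,7): 0⊕0⊕1⊕0 = 1
s2 (pos 2,3,6,7): 0⊕0⊕0⊕0 = 0
s4 (pos 4,5,6,7): 1⊕1⊕0⊕0 = 0
Syndrome s4…s1 = 001 → error at position 1.
Flip position 1: 0001100 → 1001100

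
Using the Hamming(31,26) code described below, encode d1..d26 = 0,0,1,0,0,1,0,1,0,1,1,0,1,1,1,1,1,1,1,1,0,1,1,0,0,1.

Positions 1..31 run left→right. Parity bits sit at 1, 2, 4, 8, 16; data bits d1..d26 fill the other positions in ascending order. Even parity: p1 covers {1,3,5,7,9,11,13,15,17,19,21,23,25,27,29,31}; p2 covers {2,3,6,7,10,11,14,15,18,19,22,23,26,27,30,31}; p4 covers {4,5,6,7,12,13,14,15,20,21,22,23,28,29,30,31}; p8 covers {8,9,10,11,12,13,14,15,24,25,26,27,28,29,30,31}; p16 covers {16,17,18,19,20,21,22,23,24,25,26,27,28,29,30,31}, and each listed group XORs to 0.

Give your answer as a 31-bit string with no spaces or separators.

1000010101010111011111111011001

Place data at non-parity positions: p1 p2 0 p4 0 1 0 p8 0 1 0 1 0 1 1 p16 0 1 1 1 1 1 1 1 1 0 1 1 0 0 1
p1 (pos 1,3,5,7,9,11,13,15,17,19,21,23,25,27,29,31): XOR of data positions = 0⊕0⊕0⊕0⊕0⊕0⊕1⊕0⊕1⊕1⊕1⊕1⊕1⊕0⊕1 = 1
p2 (pos 2,3,6,7,10,11,14,15,18,19,22,23,26,27,30,31): XOR of data positions = 0⊕1⊕0⊕1⊕0⊕1⊕1⊕1⊕1⊕1⊕1⊕0⊕1⊕0⊕1 = 0
p4 (pos 4,5,6,7,12,13,14,15,20,21,22,23,28,29,30,31): XOR of data positions = 0⊕1⊕0⊕1⊕0⊕1⊕1⊕1⊕1⊕1⊕1⊕1⊕0⊕0⊕1 = 0
p8 (pos 8,9,10,11,12,13,14,15,24,25,26,27,28,29,30,31): XOR of data positions = 0⊕1⊕0⊕1⊕0⊕1⊕1⊕1⊕1⊕0⊕1⊕1⊕0⊕0⊕1 = 1
p16 (pos 16,17,18,19,20,21,22,23,24,25,26,27,28,29,30,31): XOR of data positions = 0⊕1⊕1⊕1⊕1⊕1⊕1⊕1⊕1⊕0⊕1⊕1⊕0⊕0⊕1 = 1
Codeword: 1000010101010111011111111011001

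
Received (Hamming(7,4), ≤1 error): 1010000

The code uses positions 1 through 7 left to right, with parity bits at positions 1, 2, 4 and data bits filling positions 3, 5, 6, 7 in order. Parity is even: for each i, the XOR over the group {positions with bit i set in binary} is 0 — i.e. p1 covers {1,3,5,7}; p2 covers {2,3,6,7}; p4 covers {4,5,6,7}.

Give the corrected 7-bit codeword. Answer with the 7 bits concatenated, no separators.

s1 (pos 1,3,5,7): 1⊕1⊕0⊕0 = 0
s2 (pos 2,3,6,7): 0⊕1⊕0⊕0 = 1
s4 (pos 4,5,6,7): 0⊕0⊕0⊕0 = 0
Syndrome s4…s1 = 010 → error at position 2.
Flip position 2: 1010000 → 1110000

1110000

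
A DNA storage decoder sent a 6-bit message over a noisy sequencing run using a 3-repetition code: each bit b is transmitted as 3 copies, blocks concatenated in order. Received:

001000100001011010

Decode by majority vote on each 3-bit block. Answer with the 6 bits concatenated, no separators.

000010

Block 1 (001): 1 one → 0
Block 2 (000): 0 ones → 0
Block 3 (100): 1 one → 0
Block 4 (001): 1 one → 0
Block 5 (011): 2 ones → 1
Block 6 (010): 1 one → 0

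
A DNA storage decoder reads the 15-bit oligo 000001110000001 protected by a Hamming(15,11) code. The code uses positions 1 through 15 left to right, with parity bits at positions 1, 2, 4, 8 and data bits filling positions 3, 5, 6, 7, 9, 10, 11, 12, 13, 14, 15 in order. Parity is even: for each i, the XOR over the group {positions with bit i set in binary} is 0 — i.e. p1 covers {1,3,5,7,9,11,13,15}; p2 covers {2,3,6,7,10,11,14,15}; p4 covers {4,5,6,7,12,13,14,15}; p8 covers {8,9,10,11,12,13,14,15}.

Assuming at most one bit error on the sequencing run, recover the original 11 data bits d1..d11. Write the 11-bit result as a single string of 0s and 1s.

00010000001

s1 (pos 1,3,5,7,9,11,13,15): 0⊕0⊕0⊕1⊕0⊕0⊕0⊕1 = 0
s2 (pos 2,3,6,7,10,11,14,15): 0⊕0⊕1⊕1⊕0⊕0⊕0⊕1 = 1
s4 (pos 4,5,6,7,12,13,14,15): 0⊕0⊕1⊕1⊕0⊕0⊕0⊕1 = 1
s8 (pos 8,9,10,11,12,13,14,15): 1⊕0⊕0⊕0⊕0⊕0⊕0⊕1 = 0
Syndrome s8…s1 = 0110 → error at position 6.
Flip position 6: 000001110000001 → 000000110000001
Read data bits from positions 3,5,6,7,9,10,11,12,13,14,15: 00010000001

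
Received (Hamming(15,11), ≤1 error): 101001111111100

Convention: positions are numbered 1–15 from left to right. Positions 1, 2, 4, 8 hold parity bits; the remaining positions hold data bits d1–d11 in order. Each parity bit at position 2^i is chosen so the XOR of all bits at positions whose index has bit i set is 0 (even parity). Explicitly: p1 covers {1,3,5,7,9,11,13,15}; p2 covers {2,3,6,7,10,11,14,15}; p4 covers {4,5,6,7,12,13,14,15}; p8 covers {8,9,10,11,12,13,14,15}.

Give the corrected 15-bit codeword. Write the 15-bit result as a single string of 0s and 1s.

s1 (pos 1,3,5,7,9,11,13,15): 1⊕1⊕0⊕1⊕1⊕1⊕1⊕0 = 0
s2 (pos 2,3,6,7,10,11,14,15): 0⊕1⊕1⊕1⊕1⊕1⊕0⊕0 = 1
s4 (pos 4,5,6,7,12,13,14,15): 0⊕0⊕1⊕1⊕1⊕1⊕0⊕0 = 0
s8 (pos 8,9,10,11,12,13,14,15): 1⊕1⊕1⊕1⊕1⊕1⊕0⊕0 = 0
Syndrome s8…s1 = 0010 → error at position 2.
Flip position 2: 101001111111100 → 111001111111100

111001111111100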